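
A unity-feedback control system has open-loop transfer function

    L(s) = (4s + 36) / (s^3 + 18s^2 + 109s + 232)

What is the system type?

The denominator has no factor of s at the origin — no free integrator — so this is a Type 0 system.

Type 0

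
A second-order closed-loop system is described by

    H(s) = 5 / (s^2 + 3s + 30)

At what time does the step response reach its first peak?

Comparing s^2 + 3s + 30 to s^2 + 2ζωₙs + ωₙ²: ωₙ = √30 ≈ 5.477 rad/s and ζ = 3/(2·√30) ≈ 0.2739.
ζωₙ = 3/2 = 1.5, so ω_d = ωₙ√(1−ζ²) = √(ωₙ² − (ζωₙ)²) = √(30 − 1.5²) = √27.75 ≈ 5.268 rad/s.
t_p = π/ω_d = π/5.268 ≈ 0.5964 s.

t_p ≈ 0.5964 s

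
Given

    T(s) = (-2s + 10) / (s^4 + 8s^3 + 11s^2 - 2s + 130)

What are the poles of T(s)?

s = 1 + 2j, 1 - 2j, -5 + j, -5 - j

The poles are the roots of the denominator s^4 + 8s^3 + 11s^2 - 2s + 130 = 0.
No real roots exist; factor into two real quadratics: (s^2 - 2s + 5)(s^2 + 10s + 26) = 0.
Each quadratic gives a conjugate pair via the quadratic formula.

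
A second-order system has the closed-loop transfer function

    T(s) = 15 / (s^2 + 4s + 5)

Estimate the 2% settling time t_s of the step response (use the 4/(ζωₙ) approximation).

t_s ≈ 2 s

Comparing s^2 + 4s + 5 to s^2 + 2ζωₙs + ωₙ²: ωₙ = √5 ≈ 2.236 rad/s and ζ = 4/(2·√5) ≈ 0.8944.
ζωₙ = 4/2 = 2, so t_s ≈ 4/(ζωₙ) = 4/2 = 2 s.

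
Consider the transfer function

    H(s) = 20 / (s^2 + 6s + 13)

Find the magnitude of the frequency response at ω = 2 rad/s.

|H(j2)| ≈ 1.333

Substitute s = j2: numerator = 20, denominator = 9 + j12.
|H(j2)| = |20| / |9 + j12| = 20 / 15 ≈ 1.333.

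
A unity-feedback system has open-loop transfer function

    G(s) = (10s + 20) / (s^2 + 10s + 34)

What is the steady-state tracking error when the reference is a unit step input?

G(s) has no poles at the origin.
This is a Type 0 system. Kp = lim_{s→0} G(s) = 20/34 = 10/17.
e_ss = 1/(1 + Kp) = 1/(1 + 10/17) = 17/27 ≈ 0.6296.

e_ss = 0.6296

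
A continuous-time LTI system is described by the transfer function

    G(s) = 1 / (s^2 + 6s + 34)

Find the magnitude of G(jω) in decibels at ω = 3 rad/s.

|G(j3)|_dB ≈ -29.8 dB

Substitute s = j3: numerator = 1, denominator = 25 + j18.
|G(j3)| = |1| / |25 + j18| = 1 / 30.806 ≈ 0.03246.
In decibels: 20·log₁₀(0.03246) ≈ -29.8 dB.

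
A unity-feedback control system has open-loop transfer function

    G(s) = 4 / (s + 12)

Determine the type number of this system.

Type 0

The denominator has no factor of s at the origin — no free integrator — so this is a Type 0 system.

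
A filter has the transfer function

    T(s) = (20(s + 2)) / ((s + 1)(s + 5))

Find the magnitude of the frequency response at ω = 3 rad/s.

Substitute s = j3: numerator = 40 + j60, denominator = -4 + j18.
|T(j3)| = |40 + j60| / |-4 + j18| = 72.111 / 18.439 ≈ 3.911.

|T(j3)| ≈ 3.911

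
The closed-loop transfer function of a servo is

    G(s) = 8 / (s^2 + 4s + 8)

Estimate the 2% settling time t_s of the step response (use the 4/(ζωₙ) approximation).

t_s ≈ 2 s

Comparing s^2 + 4s + 8 to s^2 + 2ζωₙs + ωₙ²: ωₙ = √8 ≈ 2.828 rad/s and ζ = 4/(2·√8) ≈ 0.7071.
ζωₙ = 4/2 = 2, so t_s ≈ 4/(ζωₙ) = 4/2 = 2 s.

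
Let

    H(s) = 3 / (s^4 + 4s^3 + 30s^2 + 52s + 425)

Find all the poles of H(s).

s = 1 + 4j, 1 - 4j, -3 + 4j, -3 - 4j

The poles are the roots of the denominator s^4 + 4s^3 + 30s^2 + 52s + 425 = 0.
No real roots exist; factor into two real quadratics: (s^2 - 2s + 17)(s^2 + 6s + 25) = 0.
Each quadratic gives a conjugate pair via the quadratic formula.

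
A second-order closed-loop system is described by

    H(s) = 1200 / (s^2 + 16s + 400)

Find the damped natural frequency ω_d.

Comparing s^2 + 16s + 400 to s^2 + 2ζωₙs + ωₙ²: ωₙ = 20 rad/s and ζ = 16/(2·20) = 0.4.
ζωₙ = 16/2 = 8, so ω_d = ωₙ√(1−ζ²) = √(ωₙ² − (ζωₙ)²) = √(400 − 8²) = √336 ≈ 18.33 rad/s.

ω_d ≈ 18.33 rad/s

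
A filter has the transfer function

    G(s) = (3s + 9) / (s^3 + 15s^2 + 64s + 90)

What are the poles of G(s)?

s = -3 + j, -3 - j, -9

The poles are the roots of the denominator s^3 + 15s^2 + 64s + 90 = 0.
Trying s = -9: the polynomial evaluates to 0, so (s + 9) is a factor.
Dividing out leaves s^2 + 6s + 10 = 0.
The quadratic formula then gives s = -3 ± 1j.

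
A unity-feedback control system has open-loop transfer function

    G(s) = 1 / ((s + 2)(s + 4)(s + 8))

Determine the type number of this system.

The denominator has no factor of s at the origin — no free integrator — so this is a Type 0 system.

Type 0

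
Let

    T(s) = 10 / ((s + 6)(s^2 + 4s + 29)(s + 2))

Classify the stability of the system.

stable

The poles can be read from the denominator factors: s = -6, -2 + 5j, -2 - 5j, -2.
Since all poles lie strictly in the left half-plane, the system is stable.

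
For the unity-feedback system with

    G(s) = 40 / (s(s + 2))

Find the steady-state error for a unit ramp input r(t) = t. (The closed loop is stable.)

e_ss = 0.05000

G(s) has one pole at the origin.
This is a Type 1 system. Kv = lim_{s→0} s·G(s) = 40/2 = 20.
e_ss = 1/Kv = 1/(20) = 1/20 ≈ 0.05000.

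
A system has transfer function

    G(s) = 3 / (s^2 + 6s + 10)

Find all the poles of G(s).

s = -3 + j, -3 - j

The poles are the roots of the denominator s^2 + 6s + 10 = 0.
Using the quadratic formula: s = (-6 ± √(-4))/2 = -3 ± 1j.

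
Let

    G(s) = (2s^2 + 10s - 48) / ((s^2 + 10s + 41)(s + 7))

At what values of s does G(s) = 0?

s = 3, -8

Set the numerator to zero: 2s^2 + 10s - 48 = 0, i.e. 2·(s^2 + 5s - 24) = 0.
Factoring: (s - 3)(s + 8) = 0.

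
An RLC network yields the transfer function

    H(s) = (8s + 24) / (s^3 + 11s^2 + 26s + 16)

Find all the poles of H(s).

s = -8, -1, -2

The poles are the roots of the denominator s^3 + 11s^2 + 26s + 16 = 0.
Trying s = -8: the polynomial evaluates to 0, so (s + 8) is a factor.
Dividing out leaves s^2 + 3s + 2 = 0.
Factoring the quadratic: (s + 1)(s + 2) = 0.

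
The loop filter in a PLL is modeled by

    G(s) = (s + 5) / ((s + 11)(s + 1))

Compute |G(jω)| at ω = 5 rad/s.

Substitute s = j5: numerator = 5 + j5, denominator = -14 + j60.
|G(j5)| = |5 + j5| / |-14 + j60| = 7.0711 / 61.612 ≈ 0.1148.

|G(j5)| ≈ 0.1148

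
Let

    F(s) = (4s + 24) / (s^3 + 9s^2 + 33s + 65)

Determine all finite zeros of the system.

s = -6

Set the numerator to zero: 4s + 24 = 0, i.e. 4·(s + 6) = 0.
So s = -6.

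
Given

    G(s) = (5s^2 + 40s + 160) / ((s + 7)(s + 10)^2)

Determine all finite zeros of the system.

s = -4 + 4j, -4 - 4j

Set the numerator to zero: 5s^2 + 40s + 160 = 0, i.e. 5·(s^2 + 8s + 32) = 0.
Factoring: (s^2 + 8s + 32) = 0.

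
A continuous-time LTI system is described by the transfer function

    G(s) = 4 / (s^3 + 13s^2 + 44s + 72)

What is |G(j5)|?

Substitute s = j5: numerator = 4, denominator = -253 + j95.
|G(j5)| = |4| / |-253 + j95| = 4 / 270.25 ≈ 0.01480.

|G(j5)| ≈ 0.01480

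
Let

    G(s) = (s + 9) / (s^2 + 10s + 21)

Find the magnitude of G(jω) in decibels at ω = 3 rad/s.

|G(j3)|_dB ≈ -10.6 dB

Substitute s = j3: numerator = 9 + j3, denominator = 12 + j30.
|G(j3)| = |9 + j3| / |12 + j30| = 9.4868 / 32.311 ≈ 0.2936.
In decibels: 20·log₁₀(0.2936) ≈ -10.6 dB.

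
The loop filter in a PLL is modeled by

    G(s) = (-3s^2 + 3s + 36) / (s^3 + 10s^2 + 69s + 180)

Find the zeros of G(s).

s = -3, 4

Set the numerator to zero: -3s^2 + 3s + 36 = 0, i.e. -3·(s^2 - s - 12) = 0.
Factoring: (s + 3)(s - 4) = 0.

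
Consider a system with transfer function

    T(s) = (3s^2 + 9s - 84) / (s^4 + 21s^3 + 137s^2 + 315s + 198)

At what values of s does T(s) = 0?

s = -7, 4

Set the numerator to zero: 3s^2 + 9s - 84 = 0, i.e. 3·(s^2 + 3s - 28) = 0.
Factoring: (s + 7)(s - 4) = 0.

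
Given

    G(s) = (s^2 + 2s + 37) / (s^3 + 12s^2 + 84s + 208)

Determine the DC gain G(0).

Set s = 0: G(0) = (37) / (208) = 37/208.

G(0) = 37/208 ≈ 0.1779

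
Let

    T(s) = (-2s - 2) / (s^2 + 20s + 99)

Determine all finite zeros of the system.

s = -1

Set the numerator to zero: -2s - 2 = 0, i.e. -2·(s + 1) = 0.
So s = -1.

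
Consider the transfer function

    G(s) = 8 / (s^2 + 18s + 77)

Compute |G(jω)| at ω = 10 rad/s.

|G(j10)| ≈ 0.04409

Substitute s = j10: numerator = 8, denominator = -23 + j180.
|G(j10)| = |8| / |-23 + j180| = 8 / 181.46 ≈ 0.04409.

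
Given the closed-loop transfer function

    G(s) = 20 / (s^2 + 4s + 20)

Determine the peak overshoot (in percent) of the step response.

Comparing s^2 + 4s + 20 to s^2 + 2ζωₙs + ωₙ²: ωₙ = √20 ≈ 4.472 rad/s and ζ = 4/(2·√20) ≈ 0.4472.
%OS = 100·exp(−πζ/√(1−ζ²)) = 100·exp(−π·0.4472/√(1−0.4472²)) ≈ 20.8%.

%OS ≈ 20.8%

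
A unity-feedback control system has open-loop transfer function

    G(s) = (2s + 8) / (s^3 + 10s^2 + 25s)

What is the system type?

Type 1

Factor s from the denominator: s^3 + 10s^2 + 25s = s·(s^2 + 10s + 25).
There is 1 pole at the origin, so the system is Type 1.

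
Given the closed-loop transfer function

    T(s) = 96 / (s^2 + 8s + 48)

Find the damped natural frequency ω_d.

ω_d ≈ 5.657 rad/s

Comparing s^2 + 8s + 48 to s^2 + 2ζωₙs + ωₙ²: ωₙ = √48 ≈ 6.928 rad/s and ζ = 8/(2·√48) ≈ 0.5774.
ζωₙ = 8/2 = 4, so ω_d = ωₙ√(1−ζ²) = √(ωₙ² − (ζωₙ)²) = √(48 − 4²) = √32 ≈ 5.657 rad/s.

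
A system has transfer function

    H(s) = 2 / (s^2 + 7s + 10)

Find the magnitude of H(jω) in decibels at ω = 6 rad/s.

Substitute s = j6: numerator = 2, denominator = -26 + j42.
|H(j6)| = |2| / |-26 + j42| = 2 / 49.396 ≈ 0.04049.
In decibels: 20·log₁₀(0.04049) ≈ -27.9 dB.

|H(j6)|_dB ≈ -27.9 dB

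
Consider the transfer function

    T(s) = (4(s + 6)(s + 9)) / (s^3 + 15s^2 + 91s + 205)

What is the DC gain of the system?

T(0) = 216/205 ≈ 1.054

Set s = 0: T(0) = (216) / (205) = 216/205.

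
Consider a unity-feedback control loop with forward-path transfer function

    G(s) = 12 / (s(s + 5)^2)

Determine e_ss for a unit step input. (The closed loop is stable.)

e_ss = 0

G(s) has one pole at the origin.
This is a Type 1 system; for a step input the steady-state error is zero.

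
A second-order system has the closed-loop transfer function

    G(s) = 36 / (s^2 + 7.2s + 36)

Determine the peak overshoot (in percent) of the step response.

%OS ≈ 9.48%

Comparing s^2 + 7.2s + 36 to s^2 + 2ζωₙs + ωₙ²: ωₙ = 6 rad/s and ζ = 7.2/(2·6) = 0.6.
%OS = 100·exp(−πζ/√(1−ζ²)) = 100·exp(−π·0.6/√(1−0.6²)) ≈ 9.48%.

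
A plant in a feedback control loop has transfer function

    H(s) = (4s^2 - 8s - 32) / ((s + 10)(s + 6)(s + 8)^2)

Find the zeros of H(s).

Set the numerator to zero: 4s^2 - 8s - 32 = 0, i.e. 4·(s^2 - 2s - 8) = 0.
Factoring: (s - 4)(s + 2) = 0.

s = 4, -2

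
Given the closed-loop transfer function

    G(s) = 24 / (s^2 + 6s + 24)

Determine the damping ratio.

Compare the denominator to the standard form s^2 + 2ζωₙs + ωₙ².
ωₙ² = 24, so ωₙ = √24 ≈ 4.899 rad/s.
2ζωₙ = 6, so ζ = 6/(2·√24) ≈ 0.6124.

ζ ≈ 0.6124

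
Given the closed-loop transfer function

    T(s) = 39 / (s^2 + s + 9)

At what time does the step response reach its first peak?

t_p ≈ 1.062 s

Comparing s^2 + s + 9 to s^2 + 2ζωₙs + ωₙ²: ωₙ = 3 rad/s and ζ = 1/(2·3) ≈ 0.1667.
ζωₙ = 1/2 = 0.5, so ω_d = ωₙ√(1−ζ²) = √(ωₙ² − (ζωₙ)²) = √(9 − 0.5²) = √8.75 ≈ 2.958 rad/s.
t_p = π/ω_d = π/2.958 ≈ 1.062 s.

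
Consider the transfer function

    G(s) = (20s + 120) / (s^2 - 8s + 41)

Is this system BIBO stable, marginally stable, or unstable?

unstable

The denominator s^2 - 8s + 41 factors as (s^2 - 8s + 41), giving poles at s = 4 ± 5j.
Since the pole(s) at s = 4 ± 5j lie in the right half-plane, the system is unstable.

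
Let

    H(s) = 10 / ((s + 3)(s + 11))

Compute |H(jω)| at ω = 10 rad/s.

Substitute s = j10: numerator = 10, denominator = -67 + j140.
|H(j10)| = |10| / |-67 + j140| = 10 / 155.21 ≈ 0.06443.

|H(j10)| ≈ 0.06443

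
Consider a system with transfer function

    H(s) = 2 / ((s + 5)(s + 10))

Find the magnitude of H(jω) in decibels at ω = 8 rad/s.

Substitute s = j8: numerator = 2, denominator = -14 + j120.
|H(j8)| = |2| / |-14 + j120| = 2 / 120.81 ≈ 0.01655.
In decibels: 20·log₁₀(0.01655) ≈ -35.6 dB.

|H(j8)|_dB ≈ -35.6 dB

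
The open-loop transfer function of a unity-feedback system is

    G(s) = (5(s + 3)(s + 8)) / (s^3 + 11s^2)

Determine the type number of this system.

Type 2

The denominator has 2 factors of s at the origin (free integrators), so this is a Type 2 system.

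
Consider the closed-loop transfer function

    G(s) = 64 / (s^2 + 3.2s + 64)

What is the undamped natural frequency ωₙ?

Compare the denominator to the standard form s^2 + 2ζωₙs + ωₙ².
ωₙ² = 64, so ωₙ = 8 rad/s.

ωₙ = 8 rad/s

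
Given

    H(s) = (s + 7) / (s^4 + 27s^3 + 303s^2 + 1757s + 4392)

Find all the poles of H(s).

s = -5 ± 6j, -9, -8

The poles are the roots of the denominator s^4 + 27s^3 + 303s^2 + 1757s + 4392 = 0.
Trying s = -9: the polynomial evaluates to 0, so (s + 9) is a factor.
Dividing out leaves s^3 + 18s^2 + 141s + 488 = 0.
This factors further as (s^2 + 10s + 61)(s + 8) = 0.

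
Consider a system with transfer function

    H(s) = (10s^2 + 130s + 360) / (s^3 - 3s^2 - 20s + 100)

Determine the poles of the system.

The poles are the roots of the denominator s^3 - 3s^2 - 20s + 100 = 0.
Trying s = -5: the polynomial evaluates to 0, so (s + 5) is a factor.
Dividing out leaves s^2 - 8s + 20 = 0.
The quadratic formula then gives s = 4 ± 2j.

s = 4 ± 2j, -5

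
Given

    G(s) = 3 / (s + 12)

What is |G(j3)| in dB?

Substitute s = j3: numerator = 3, denominator = 12 + j3.
|G(j3)| = |3| / |12 + j3| = 3 / 12.369 ≈ 0.2425.
In decibels: 20·log₁₀(0.2425) ≈ -12.3 dB.

|G(j3)|_dB ≈ -12.3 dB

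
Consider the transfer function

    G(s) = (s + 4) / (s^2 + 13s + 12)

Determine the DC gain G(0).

Set s = 0: G(0) = (4) / (12) = 1/3.

G(0) = 1/3 ≈ 0.3333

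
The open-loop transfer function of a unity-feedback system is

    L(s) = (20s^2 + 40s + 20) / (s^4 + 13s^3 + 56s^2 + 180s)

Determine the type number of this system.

Factor s from the denominator: s^4 + 13s^3 + 56s^2 + 180s = s·(s^3 + 13s^2 + 56s + 180).
There is 1 pole at the origin, so the system is Type 1.

Type 1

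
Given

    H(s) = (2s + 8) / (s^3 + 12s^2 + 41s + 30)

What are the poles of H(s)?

s = -5, -6, -1

The poles are the roots of the denominator s^3 + 12s^2 + 41s + 30 = 0.
Trying s = -5: the polynomial evaluates to 0, so (s + 5) is a factor.
Dividing out leaves s^2 + 7s + 6 = 0.
Factoring the quadratic: (s + 6)(s + 1) = 0.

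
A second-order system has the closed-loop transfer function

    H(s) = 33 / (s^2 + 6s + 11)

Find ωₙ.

ωₙ ≈ 3.317 rad/s

Compare the denominator to the standard form s^2 + 2ζωₙs + ωₙ².
ωₙ² = 11, so ωₙ = √11 ≈ 3.317 rad/s.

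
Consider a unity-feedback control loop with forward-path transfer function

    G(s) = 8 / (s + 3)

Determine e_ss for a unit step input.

G(s) has no poles at the origin.
This is a Type 0 system. Kp = lim_{s→0} G(s) = 8/3.
e_ss = 1/(1 + Kp) = 1/(1 + 8/3) = 3/11 ≈ 0.2727.

e_ss = 0.2727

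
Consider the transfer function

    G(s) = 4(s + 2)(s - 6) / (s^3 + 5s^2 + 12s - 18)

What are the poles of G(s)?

s = -3 ± 3j, 1

The poles are the roots of the denominator s^3 + 5s^2 + 12s - 18 = 0.
Trying s = 1: the polynomial evaluates to 0, so (s - 1) is a factor.
Dividing out leaves s^2 + 6s + 18 = 0.
The quadratic formula then gives s = -3 ± 3j.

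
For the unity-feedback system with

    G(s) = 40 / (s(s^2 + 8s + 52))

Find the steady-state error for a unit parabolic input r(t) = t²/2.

G(s) has one pole at the origin.
This is a Type 1 system; Ka = lim_{s→0} s^2·G(s) = 0, so the steady-state error for a parabola input is infinite.

e_ss = ∞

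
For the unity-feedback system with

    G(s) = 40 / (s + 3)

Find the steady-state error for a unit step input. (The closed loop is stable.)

G(s) has no poles at the origin.
This is a Type 0 system. Kp = lim_{s→0} G(s) = 40/3.
e_ss = 1/(1 + Kp) = 1/(1 + 40/3) = 3/43 ≈ 0.06977.

e_ss = 0.06977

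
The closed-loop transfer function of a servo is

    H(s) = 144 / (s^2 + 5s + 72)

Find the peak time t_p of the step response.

t_p ≈ 0.3874 s

Comparing s^2 + 5s + 72 to s^2 + 2ζωₙs + ωₙ²: ωₙ = √72 ≈ 8.485 rad/s and ζ = 5/(2·√72) ≈ 0.2946.
ζωₙ = 5/2 = 2.5, so ω_d = ωₙ√(1−ζ²) = √(ωₙ² − (ζωₙ)²) = √(72 − 2.5²) = √65.75 ≈ 8.109 rad/s.
t_p = π/ω_d = π/8.109 ≈ 0.3874 s.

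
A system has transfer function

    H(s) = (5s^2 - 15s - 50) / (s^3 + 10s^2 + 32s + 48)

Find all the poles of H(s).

The poles are the roots of the denominator s^3 + 10s^2 + 32s + 48 = 0.
Trying s = -6: the polynomial evaluates to 0, so (s + 6) is a factor.
Dividing out leaves s^2 + 4s + 8 = 0.
The quadratic formula then gives s = -2 ± 2j.

s = -2 + 2j, -2 - 2j, -6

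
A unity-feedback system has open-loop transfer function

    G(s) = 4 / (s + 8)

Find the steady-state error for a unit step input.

G(s) has no poles at the origin.
This is a Type 0 system. Kp = lim_{s→0} G(s) = 4/8 = 1/2.
e_ss = 1/(1 + Kp) = 1/(1 + 1/2) = 2/3 ≈ 0.6667.

e_ss = 0.6667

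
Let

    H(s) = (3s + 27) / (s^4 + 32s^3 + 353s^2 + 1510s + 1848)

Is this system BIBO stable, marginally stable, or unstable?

The denominator s^4 + 32s^3 + 353s^2 + 1510s + 1848 factors as (s + 11)(s + 7)(s + 2)(s + 12), giving poles at s = -11, -7, -2, -12.
Since all poles lie strictly in the left half-plane, the system is stable.

stable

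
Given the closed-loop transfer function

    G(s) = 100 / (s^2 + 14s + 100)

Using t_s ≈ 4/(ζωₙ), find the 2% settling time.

t_s ≈ 0.5714 s

Comparing s^2 + 14s + 100 to s^2 + 2ζωₙs + ωₙ²: ωₙ = 10 rad/s and ζ = 14/(2·10) = 0.7.
ζωₙ = 14/2 = 7, so t_s ≈ 4/(ζωₙ) = 4/7 ≈ 0.5714 s.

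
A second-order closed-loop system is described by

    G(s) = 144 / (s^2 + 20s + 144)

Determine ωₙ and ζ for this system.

ωₙ = 12 rad/s, ζ ≈ 0.8333

Compare the denominator to the standard form s^2 + 2ζωₙs + ωₙ².
ωₙ² = 144, so ωₙ = 12 rad/s.
2ζωₙ = 20, so ζ = 20/(2·12) ≈ 0.8333.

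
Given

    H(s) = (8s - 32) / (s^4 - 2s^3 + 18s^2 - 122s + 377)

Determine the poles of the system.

The poles are the roots of the denominator s^4 - 2s^3 + 18s^2 - 122s + 377 = 0.
No real roots exist; factor into two real quadratics: (s^2 - 6s + 13)(s^2 + 4s + 29) = 0.
Each quadratic gives a conjugate pair via the quadratic formula.

s = 3 ± 2j, -2 ± 5j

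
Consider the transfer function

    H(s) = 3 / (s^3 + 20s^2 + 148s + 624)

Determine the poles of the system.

s = -4 + 6j, -4 - 6j, -12

The poles are the roots of the denominator s^3 + 20s^2 + 148s + 624 = 0.
Trying s = -12: the polynomial evaluates to 0, so (s + 12) is a factor.
Dividing out leaves s^2 + 8s + 52 = 0.
The quadratic formula then gives s = -4 ± 6j.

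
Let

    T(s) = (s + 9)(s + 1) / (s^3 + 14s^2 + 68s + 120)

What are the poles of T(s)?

The poles are the roots of the denominator s^3 + 14s^2 + 68s + 120 = 0.
Trying s = -6: the polynomial evaluates to 0, so (s + 6) is a factor.
Dividing out leaves s^2 + 8s + 20 = 0.
The quadratic formula then gives s = -4 ± 2j.

s = -4 ± 2j, -6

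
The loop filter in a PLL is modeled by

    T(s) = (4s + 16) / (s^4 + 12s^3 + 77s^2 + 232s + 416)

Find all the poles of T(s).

The poles are the roots of the denominator s^4 + 12s^3 + 77s^2 + 232s + 416 = 0.
No real roots exist; factor into two real quadratics: (s^2 + 4s + 13)(s^2 + 8s + 32) = 0.
Each quadratic gives a conjugate pair via the quadratic formula.

s = -2 ± 3j, -4 ± 4j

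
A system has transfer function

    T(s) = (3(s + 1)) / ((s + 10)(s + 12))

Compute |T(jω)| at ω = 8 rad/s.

Substitute s = j8: numerator = 3 + j24, denominator = 56 + j176.
|T(j8)| = |3 + j24| / |56 + j176| = 24.187 / 184.69 ≈ 0.1310.

|T(j8)| ≈ 0.1310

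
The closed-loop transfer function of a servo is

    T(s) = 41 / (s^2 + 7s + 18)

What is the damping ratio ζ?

Compare the denominator to the standard form s^2 + 2ζωₙs + ωₙ².
ωₙ² = 18, so ωₙ = √18 ≈ 4.243 rad/s.
2ζωₙ = 7, so ζ = 7/(2·√18) ≈ 0.8250.
With ζ = 0.8250 the response is underdamped.

ζ ≈ 0.8250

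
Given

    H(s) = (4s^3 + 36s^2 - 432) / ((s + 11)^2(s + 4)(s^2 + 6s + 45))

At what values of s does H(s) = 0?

s = -6, 3, -6

Set the numerator to zero: 4s^3 + 36s^2 - 432 = 0, i.e. 4·(s^3 + 9s^2 - 108) = 0.
Factoring: (s + 6)^2(s - 3) = 0.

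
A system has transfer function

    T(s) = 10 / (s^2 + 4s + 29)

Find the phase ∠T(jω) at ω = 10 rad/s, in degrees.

At s = j10: numerator = 10, denominator = -71 + j40.
∠T = ∠num − ∠den = 0° − (150.60°) = -150.6°.

∠T(j10) ≈ -150.6°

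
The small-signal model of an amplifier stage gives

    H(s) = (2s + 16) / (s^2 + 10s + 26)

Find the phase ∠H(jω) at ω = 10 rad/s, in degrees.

∠H(j10) ≈ -75.16°

At s = j10: numerator = 16 + j20, denominator = -74 + j100.
∠H = ∠num − ∠den = 51.340° − (126.50°) = -75.16°.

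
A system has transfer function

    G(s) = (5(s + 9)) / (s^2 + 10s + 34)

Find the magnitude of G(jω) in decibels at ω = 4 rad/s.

|G(j4)|_dB ≈ 1.01 dB

Substitute s = j4: numerator = 45 + j20, denominator = 18 + j40.
|G(j4)| = |45 + j20| / |18 + j40| = 49.244 / 43.863 ≈ 1.123.
In decibels: 20·log₁₀(1.123) ≈ 1.01 dB.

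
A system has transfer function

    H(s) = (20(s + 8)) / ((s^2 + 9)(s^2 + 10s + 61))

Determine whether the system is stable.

The poles can be read from the denominator factors: s = ±3j, -5 ± 6j.
Since the simple pole(s) at s = ±3j lie on the jω-axis with none in the right half-plane, the system is marginally stable.

marginally stable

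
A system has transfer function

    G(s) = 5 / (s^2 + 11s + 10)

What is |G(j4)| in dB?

|G(j4)|_dB ≈ -19.0 dB

Substitute s = j4: numerator = 5, denominator = -6 + j44.
|G(j4)| = |5| / |-6 + j44| = 5 / 44.407 ≈ 0.1126.
In decibels: 20·log₁₀(0.1126) ≈ -19.0 dB.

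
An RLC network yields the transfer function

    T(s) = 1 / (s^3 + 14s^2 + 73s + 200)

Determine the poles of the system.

s = -3 + 4j, -3 - 4j, -8

The poles are the roots of the denominator s^3 + 14s^2 + 73s + 200 = 0.
Trying s = -8: the polynomial evaluates to 0, so (s + 8) is a factor.
Dividing out leaves s^2 + 6s + 25 = 0.
The quadratic formula then gives s = -3 ± 4j.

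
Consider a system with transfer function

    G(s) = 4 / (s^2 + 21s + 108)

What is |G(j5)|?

|G(j5)| ≈ 0.02989

Substitute s = j5: numerator = 4, denominator = 83 + j105.
|G(j5)| = |4| / |83 + j105| = 4 / 133.84 ≈ 0.02989.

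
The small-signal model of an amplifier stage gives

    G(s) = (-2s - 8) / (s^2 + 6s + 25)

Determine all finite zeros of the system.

s = -4

Set the numerator to zero: -2s - 8 = 0, i.e. -2·(s + 4) = 0.
So s = -4.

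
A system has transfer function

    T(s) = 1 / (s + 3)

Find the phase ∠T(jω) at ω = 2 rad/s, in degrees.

∠T(j2) ≈ -33.69°

At s = j2: numerator = 1, denominator = 3 + j2.
∠T = ∠num − ∠den = 0° − (33.690°) = -33.69°.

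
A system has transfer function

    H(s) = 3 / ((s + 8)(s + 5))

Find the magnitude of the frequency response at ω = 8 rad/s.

Substitute s = j8: numerator = 3, denominator = -24 + j104.
|H(j8)| = |3| / |-24 + j104| = 3 / 106.73 ≈ 0.02811.

|H(j8)| ≈ 0.02811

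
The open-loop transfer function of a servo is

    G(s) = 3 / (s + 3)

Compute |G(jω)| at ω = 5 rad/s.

Substitute s = j5: numerator = 3, denominator = 3 + j5.
|G(j5)| = |3| / |3 + j5| = 3 / 5.8310 ≈ 0.5145.

|G(j5)| ≈ 0.5145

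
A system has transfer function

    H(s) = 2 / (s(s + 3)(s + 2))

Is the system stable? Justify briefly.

The poles can be read from the denominator factors: s = 0, -3, -2.
Since the simple pole(s) at s = 0 lie on the jω-axis with none in the right half-plane, the system is marginally stable.

marginally stable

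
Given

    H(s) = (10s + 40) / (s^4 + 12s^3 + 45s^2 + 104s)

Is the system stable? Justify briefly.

The denominator s^4 + 12s^3 + 45s^2 + 104s factors as s(s^2 + 4s + 13)(s + 8), giving poles at s = 0, -2 ± 3j, -8.
Since the simple pole(s) at s = 0 lie on the jω-axis with none in the right half-plane, the system is marginally stable.

marginally stable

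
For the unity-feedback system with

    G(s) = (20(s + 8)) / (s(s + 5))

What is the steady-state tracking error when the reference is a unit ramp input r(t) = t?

e_ss = 0.03125

G(s) has one pole at the origin.
This is a Type 1 system. Kv = lim_{s→0} s·G(s) = 160/5 = 32.
e_ss = 1/Kv = 1/(32) = 1/32 ≈ 0.03125.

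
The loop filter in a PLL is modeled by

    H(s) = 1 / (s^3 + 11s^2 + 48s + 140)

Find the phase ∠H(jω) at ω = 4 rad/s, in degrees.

∠H(j4) ≈ -105.7°

At s = j4: numerator = 1, denominator = -36 + j128.
∠H = ∠num − ∠den = 0° − (105.71°) = -105.7°.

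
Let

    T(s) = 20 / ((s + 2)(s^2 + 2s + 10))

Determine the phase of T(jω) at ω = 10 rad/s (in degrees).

∠T(j10) ≈ 113.8°

At s = j10: numerator = 20, denominator = -380 - j860.
∠T = ∠num − ∠den = 0° − (-113.84°) = 113.8°.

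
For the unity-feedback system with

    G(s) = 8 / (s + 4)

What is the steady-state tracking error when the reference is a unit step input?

G(s) has no poles at the origin.
This is a Type 0 system. Kp = lim_{s→0} G(s) = 8/4 = 2.
e_ss = 1/(1 + Kp) = 1/(1 + 2) = 1/3 ≈ 0.3333.

e_ss = 0.3333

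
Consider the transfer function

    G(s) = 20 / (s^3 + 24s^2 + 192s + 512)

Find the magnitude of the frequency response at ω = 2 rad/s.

Substitute s = j2: numerator = 20, denominator = 416 + j376.
|G(j2)| = |20| / |416 + j376| = 20 / 560.74 ≈ 0.03567.

|G(j2)| ≈ 0.03567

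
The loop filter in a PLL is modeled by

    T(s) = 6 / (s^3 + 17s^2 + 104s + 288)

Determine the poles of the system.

The poles are the roots of the denominator s^3 + 17s^2 + 104s + 288 = 0.
Trying s = -9: the polynomial evaluates to 0, so (s + 9) is a factor.
Dividing out leaves s^2 + 8s + 32 = 0.
The quadratic formula then gives s = -4 ± 4j.

s = -4 + 4j, -4 - 4j, -9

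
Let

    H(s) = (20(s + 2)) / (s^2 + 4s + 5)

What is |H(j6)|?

|H(j6)| ≈ 3.226

Substitute s = j6: numerator = 40 + j120, denominator = -31 + j24.
|H(j6)| = |40 + j120| / |-31 + j24| = 126.49 / 39.205 ≈ 3.226.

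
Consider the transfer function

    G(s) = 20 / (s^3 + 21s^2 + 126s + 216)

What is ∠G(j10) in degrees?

∠G(j10) ≈ -172.1°

At s = j10: numerator = 20, denominator = -1884 + j260.
∠G = ∠num − ∠den = 0° − (172.14°) = -172.1°.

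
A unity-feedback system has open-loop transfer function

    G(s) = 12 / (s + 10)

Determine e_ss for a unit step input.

e_ss = 0.4545

G(s) has no poles at the origin.
This is a Type 0 system. Kp = lim_{s→0} G(s) = 12/10 = 6/5.
e_ss = 1/(1 + Kp) = 1/(1 + 6/5) = 5/11 ≈ 0.4545.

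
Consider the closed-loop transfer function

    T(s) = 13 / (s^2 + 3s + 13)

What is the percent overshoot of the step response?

%OS ≈ 23.8%

Comparing s^2 + 3s + 13 to s^2 + 2ζωₙs + ωₙ²: ωₙ = √13 ≈ 3.606 rad/s and ζ = 3/(2·√13) ≈ 0.4160.
%OS = 100·exp(−πζ/√(1−ζ²)) = 100·exp(−π·0.4160/√(1−0.4160²)) ≈ 23.8%.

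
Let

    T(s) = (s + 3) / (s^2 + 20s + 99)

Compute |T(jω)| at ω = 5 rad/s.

|T(j5)| ≈ 0.04687

Substitute s = j5: numerator = 3 + j5, denominator = 74 + j100.
|T(j5)| = |3 + j5| / |74 + j100| = 5.8310 / 124.40 ≈ 0.04687.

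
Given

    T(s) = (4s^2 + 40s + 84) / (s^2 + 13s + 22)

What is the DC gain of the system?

T(0) = 42/11 ≈ 3.818

Set s = 0: T(0) = (84) / (22) = 42/11.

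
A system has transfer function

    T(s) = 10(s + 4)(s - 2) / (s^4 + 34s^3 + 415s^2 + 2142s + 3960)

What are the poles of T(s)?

The poles are the roots of the denominator s^4 + 34s^3 + 415s^2 + 2142s + 3960 = 0.
Trying s = -11: the polynomial evaluates to 0, so (s + 11) is a factor.
Dividing out leaves s^3 + 23s^2 + 162s + 360 = 0.
This factors further as (s + 6)(s + 5)(s + 12) = 0.

s = -11, -6, -5, -12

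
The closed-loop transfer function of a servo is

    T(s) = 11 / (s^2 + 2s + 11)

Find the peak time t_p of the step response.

Comparing s^2 + 2s + 11 to s^2 + 2ζωₙs + ωₙ²: ωₙ = √11 ≈ 3.317 rad/s and ζ = 2/(2·√11) ≈ 0.3015.
ζωₙ = 2/2 = 1, so ω_d = ωₙ√(1−ζ²) = √(ωₙ² − (ζωₙ)²) = √(11 − 1²) = √10 ≈ 3.162 rad/s.
t_p = π/ω_d = π/3.162 ≈ 0.9935 s.

t_p ≈ 0.9935 s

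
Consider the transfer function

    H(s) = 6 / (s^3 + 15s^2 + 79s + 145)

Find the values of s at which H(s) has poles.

s = -5 ± 2j, -5

The poles are the roots of the denominator s^3 + 15s^2 + 79s + 145 = 0.
Trying s = -5: the polynomial evaluates to 0, so (s + 5) is a factor.
Dividing out leaves s^2 + 10s + 29 = 0.
The quadratic formula then gives s = -5 ± 2j.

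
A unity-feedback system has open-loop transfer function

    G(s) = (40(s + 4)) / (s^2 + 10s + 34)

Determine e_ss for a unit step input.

e_ss = 0.1753

G(s) has no poles at the origin.
This is a Type 0 system. Kp = lim_{s→0} G(s) = 160/34 = 80/17.
e_ss = 1/(1 + Kp) = 1/(1 + 80/17) = 17/97 ≈ 0.1753.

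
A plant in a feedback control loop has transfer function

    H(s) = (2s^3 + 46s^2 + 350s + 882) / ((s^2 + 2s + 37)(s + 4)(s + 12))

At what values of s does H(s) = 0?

Set the numerator to zero: 2s^3 + 46s^2 + 350s + 882 = 0, i.e. 2·(s^3 + 23s^2 + 175s + 441) = 0.
Factoring: (s + 9)(s + 7)^2 = 0.

s = -9, -7, -7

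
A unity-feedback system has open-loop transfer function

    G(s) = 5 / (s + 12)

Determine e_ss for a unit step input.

e_ss = 0.7059

G(s) has no poles at the origin.
This is a Type 0 system. Kp = lim_{s→0} G(s) = 5/12.
e_ss = 1/(1 + Kp) = 1/(1 + 5/12) = 12/17 ≈ 0.7059.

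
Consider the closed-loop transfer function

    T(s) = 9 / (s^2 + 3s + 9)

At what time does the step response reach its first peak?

t_p ≈ 1.209 s

Comparing s^2 + 3s + 9 to s^2 + 2ζωₙs + ωₙ²: ωₙ = 3 rad/s and ζ = 3/(2·3) = 0.5.
ζωₙ = 3/2 = 1.5, so ω_d = ωₙ√(1−ζ²) = √(ωₙ² − (ζωₙ)²) = √(9 − 1.5²) = √6.75 ≈ 2.598 rad/s.
t_p = π/ω_d = π/2.598 ≈ 1.209 s.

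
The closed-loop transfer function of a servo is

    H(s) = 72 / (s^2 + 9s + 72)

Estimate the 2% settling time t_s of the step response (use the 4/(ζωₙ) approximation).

t_s ≈ 0.8889 s

Comparing s^2 + 9s + 72 to s^2 + 2ζωₙs + ωₙ²: ωₙ = √72 ≈ 8.485 rad/s and ζ = 9/(2·√72) ≈ 0.5303.
ζωₙ = 9/2 = 4.5, so t_s ≈ 4/(ζωₙ) = 4/4.5 ≈ 0.8889 s.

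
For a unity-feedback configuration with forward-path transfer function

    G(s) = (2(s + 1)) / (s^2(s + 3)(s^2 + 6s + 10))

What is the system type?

Type 2

The denominator has 2 factors of s at the origin (free integrators), so this is a Type 2 system.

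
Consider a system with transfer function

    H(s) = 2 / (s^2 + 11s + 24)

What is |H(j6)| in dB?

|H(j6)|_dB ≈ -30.5 dB

Substitute s = j6: numerator = 2, denominator = -12 + j66.
|H(j6)| = |2| / |-12 + j66| = 2 / 67.082 ≈ 0.02981.
In decibels: 20·log₁₀(0.02981) ≈ -30.5 dB.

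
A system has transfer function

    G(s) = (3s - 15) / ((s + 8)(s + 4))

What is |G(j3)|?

Substitute s = j3: numerator = -15 + j9, denominator = 23 + j36.
|G(j3)| = |-15 + j9| / |23 + j36| = 17.493 / 42.720 ≈ 0.4095.

|G(j3)| ≈ 0.4095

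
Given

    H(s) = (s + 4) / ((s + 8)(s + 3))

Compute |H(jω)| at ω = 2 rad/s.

|H(j2)| ≈ 0.1504

Substitute s = j2: numerator = 4 + j2, denominator = 20 + j22.
|H(j2)| = |4 + j2| / |20 + j22| = 4.4721 / 29.732 ≈ 0.1504.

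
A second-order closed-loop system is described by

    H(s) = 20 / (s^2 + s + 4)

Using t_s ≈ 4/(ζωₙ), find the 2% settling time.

Comparing s^2 + s + 4 to s^2 + 2ζωₙs + ωₙ²: ωₙ = 2 rad/s and ζ = 1/(2·2) = 0.25.
ζωₙ = 1/2 = 0.5, so t_s ≈ 4/(ζωₙ) = 4/0.5 = 8 s.

t_s ≈ 8 s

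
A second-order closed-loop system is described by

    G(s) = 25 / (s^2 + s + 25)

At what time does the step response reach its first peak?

Comparing s^2 + s + 25 to s^2 + 2ζωₙs + ωₙ²: ωₙ = 5 rad/s and ζ = 1/(2·5) = 0.1.
ζωₙ = 1/2 = 0.5, so ω_d = ωₙ√(1−ζ²) = √(ωₙ² − (ζωₙ)²) = √(25 − 0.5²) = √24.75 ≈ 4.975 rad/s.
t_p = π/ω_d = π/4.975 ≈ 0.6315 s.

t_p ≈ 0.6315 s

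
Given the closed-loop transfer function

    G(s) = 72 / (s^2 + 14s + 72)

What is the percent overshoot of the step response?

%OS ≈ 1.02%

Comparing s^2 + 14s + 72 to s^2 + 2ζωₙs + ωₙ²: ωₙ = √72 ≈ 8.485 rad/s and ζ = 14/(2·√72) ≈ 0.8250.
%OS = 100·exp(−πζ/√(1−ζ²)) = 100·exp(−π·0.8250/√(1−0.8250²)) ≈ 1.02%.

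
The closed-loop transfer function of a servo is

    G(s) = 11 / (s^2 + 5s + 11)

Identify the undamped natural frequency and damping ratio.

Compare the denominator to the standard form s^2 + 2ζωₙs + ωₙ².
ωₙ² = 11, so ωₙ = √11 ≈ 3.317 rad/s.
2ζωₙ = 5, so ζ = 5/(2·√11) ≈ 0.7538.
With ζ = 0.7538 the response is underdamped.

ωₙ ≈ 3.317 rad/s, ζ ≈ 0.7538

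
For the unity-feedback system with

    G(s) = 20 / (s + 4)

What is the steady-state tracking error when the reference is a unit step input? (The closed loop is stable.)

G(s) has no poles at the origin.
This is a Type 0 system. Kp = lim_{s→0} G(s) = 20/4 = 5.
e_ss = 1/(1 + Kp) = 1/(1 + 5) = 1/6 ≈ 0.1667.

e_ss = 0.1667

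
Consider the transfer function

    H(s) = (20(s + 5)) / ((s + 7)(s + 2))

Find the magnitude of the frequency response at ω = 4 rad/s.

|H(j4)| ≈ 3.552

Substitute s = j4: numerator = 100 + j80, denominator = -2 + j36.
|H(j4)| = |100 + j80| / |-2 + j36| = 128.06 / 36.056 ≈ 3.552.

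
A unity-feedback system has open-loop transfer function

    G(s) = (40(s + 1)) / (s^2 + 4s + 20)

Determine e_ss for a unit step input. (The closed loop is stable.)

e_ss = 0.3333

G(s) has no poles at the origin.
This is a Type 0 system. Kp = lim_{s→0} G(s) = 40/20 = 2.
e_ss = 1/(1 + Kp) = 1/(1 + 2) = 1/3 ≈ 0.3333.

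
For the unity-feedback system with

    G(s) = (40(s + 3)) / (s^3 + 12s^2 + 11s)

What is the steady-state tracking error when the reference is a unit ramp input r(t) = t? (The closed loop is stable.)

e_ss = 0.09167

G(s) has one pole at the origin.
This is a Type 1 system. Kv = lim_{s→0} s·G(s) = 120/11.
e_ss = 1/Kv = 1/(120/11) = 11/120 ≈ 0.09167.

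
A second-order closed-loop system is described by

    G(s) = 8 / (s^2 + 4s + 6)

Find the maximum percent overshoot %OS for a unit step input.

%OS ≈ 1.18%

Comparing s^2 + 4s + 6 to s^2 + 2ζωₙs + ωₙ²: ωₙ = √6 ≈ 2.449 rad/s and ζ = 4/(2·√6) ≈ 0.8165.
%OS = 100·exp(−πζ/√(1−ζ²)) = 100·exp(−π·0.8165/√(1−0.8165²)) ≈ 1.18%.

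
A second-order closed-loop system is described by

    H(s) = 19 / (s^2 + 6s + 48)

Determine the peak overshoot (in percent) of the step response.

%OS ≈ 22.1%

Comparing s^2 + 6s + 48 to s^2 + 2ζωₙs + ωₙ²: ωₙ = √48 ≈ 6.928 rad/s and ζ = 6/(2·√48) ≈ 0.4330.
%OS = 100·exp(−πζ/√(1−ζ²)) = 100·exp(−π·0.4330/√(1−0.4330²)) ≈ 22.1%.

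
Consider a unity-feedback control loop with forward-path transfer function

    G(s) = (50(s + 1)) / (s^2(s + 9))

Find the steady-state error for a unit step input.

G(s) has 2 poles at the origin.
This is a Type 2 system; for a step input the steady-state error is zero.

e_ss = 0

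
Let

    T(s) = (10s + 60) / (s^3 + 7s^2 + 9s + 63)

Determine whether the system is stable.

The denominator s^3 + 7s^2 + 9s + 63 factors as (s^2 + 9)(s + 7), giving poles at s = ±3j, -7.
Since the simple pole(s) at s = 3j, -3j lie on the jω-axis with none in the right half-plane, the system is marginally stable.

marginally stable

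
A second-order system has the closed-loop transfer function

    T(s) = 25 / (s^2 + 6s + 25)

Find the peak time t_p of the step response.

t_p ≈ 0.7854 s

Comparing s^2 + 6s + 25 to s^2 + 2ζωₙs + ωₙ²: ωₙ = 5 rad/s and ζ = 6/(2·5) = 0.6.
ζωₙ = 6/2 = 3, so ω_d = ωₙ√(1−ζ²) = √(ωₙ² − (ζωₙ)²) = √(25 − 3²) = √16 = 4 rad/s.
t_p = π/ω_d = π/4 ≈ 0.7854 s.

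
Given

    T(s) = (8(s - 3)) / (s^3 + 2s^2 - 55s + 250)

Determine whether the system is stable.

unstable

The denominator s^3 + 2s^2 - 55s + 250 factors as (s^2 - 8s + 25)(s + 10), giving poles at s = 4 ± 3j, -10.
Since the pole(s) at s = 4 ± 3j lie in the right half-plane, the system is unstable.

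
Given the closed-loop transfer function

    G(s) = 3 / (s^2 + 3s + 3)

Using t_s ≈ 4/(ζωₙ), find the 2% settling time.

t_s ≈ 2.667 s

Comparing s^2 + 3s + 3 to s^2 + 2ζωₙs + ωₙ²: ωₙ = √3 ≈ 1.732 rad/s and ζ = 3/(2·√3) ≈ 0.8660.
ζωₙ = 3/2 = 1.5, so t_s ≈ 4/(ζωₙ) = 4/1.5 ≈ 2.667 s.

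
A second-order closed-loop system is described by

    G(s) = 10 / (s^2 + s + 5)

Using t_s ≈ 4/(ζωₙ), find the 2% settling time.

Comparing s^2 + s + 5 to s^2 + 2ζωₙs + ωₙ²: ωₙ = √5 ≈ 2.236 rad/s and ζ = 1/(2·√5) ≈ 0.2236.
ζωₙ = 1/2 = 0.5, so t_s ≈ 4/(ζωₙ) = 4/0.5 = 8 s.

t_s ≈ 8 s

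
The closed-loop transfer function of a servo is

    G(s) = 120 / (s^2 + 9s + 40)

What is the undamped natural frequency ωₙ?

ωₙ ≈ 6.325 rad/s

Compare the denominator to the standard form s^2 + 2ζωₙs + ωₙ².
ωₙ² = 40, so ωₙ = √40 ≈ 6.325 rad/s.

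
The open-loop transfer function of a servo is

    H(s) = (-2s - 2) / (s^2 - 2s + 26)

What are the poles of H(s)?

The poles are the roots of the denominator s^2 - 2s + 26 = 0.
Using the quadratic formula: s = (2 ± √(-100))/2 = 1 ± 5j.

s = 1 ± 5j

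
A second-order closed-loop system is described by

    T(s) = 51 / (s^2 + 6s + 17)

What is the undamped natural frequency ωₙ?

Compare the denominator to the standard form s^2 + 2ζωₙs + ωₙ².
ωₙ² = 17, so ωₙ = √17 ≈ 4.123 rad/s.

ωₙ ≈ 4.123 rad/s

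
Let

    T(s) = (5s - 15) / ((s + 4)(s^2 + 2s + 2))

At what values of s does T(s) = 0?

Set the numerator to zero: 5s - 15 = 0, i.e. 5·(s - 3) = 0.
So s = 3.

s = 3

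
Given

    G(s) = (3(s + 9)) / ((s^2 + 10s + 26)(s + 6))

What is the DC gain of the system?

At s = 0 each factor (s + a) contributes a and each (s^2 + bs + c) contributes c.
G(0) = 3·(9) / ((26) · (6)) = 27/156 = 9/52.

G(0) = 9/52 ≈ 0.1731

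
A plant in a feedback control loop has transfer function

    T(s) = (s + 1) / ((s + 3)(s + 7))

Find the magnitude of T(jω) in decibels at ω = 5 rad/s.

|T(j5)|_dB ≈ -19.9 dB

Substitute s = j5: numerator = 1 + j5, denominator = -4 + j50.
|T(j5)| = |1 + j5| / |-4 + j50| = 5.0990 / 50.160 ≈ 0.1017.
In decibels: 20·log₁₀(0.1017) ≈ -19.9 dB.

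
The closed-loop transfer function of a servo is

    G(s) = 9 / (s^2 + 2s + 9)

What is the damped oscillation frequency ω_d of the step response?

Comparing s^2 + 2s + 9 to s^2 + 2ζωₙs + ωₙ²: ωₙ = 3 rad/s and ζ = 2/(2·3) ≈ 0.3333.
ζωₙ = 2/2 = 1, so ω_d = ωₙ√(1−ζ²) = √(ωₙ² − (ζωₙ)²) = √(9 − 1²) = √8 ≈ 2.828 rad/s.

ω_d ≈ 2.828 rad/s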